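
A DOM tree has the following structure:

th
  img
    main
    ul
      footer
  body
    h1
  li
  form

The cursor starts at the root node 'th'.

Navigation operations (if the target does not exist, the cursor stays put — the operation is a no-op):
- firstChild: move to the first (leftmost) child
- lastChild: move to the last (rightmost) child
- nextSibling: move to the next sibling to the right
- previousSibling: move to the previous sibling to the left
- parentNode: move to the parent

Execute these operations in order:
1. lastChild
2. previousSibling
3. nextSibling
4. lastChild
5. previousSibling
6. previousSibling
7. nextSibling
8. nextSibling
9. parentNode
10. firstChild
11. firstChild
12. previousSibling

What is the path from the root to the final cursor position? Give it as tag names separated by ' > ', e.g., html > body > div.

Answer: th > img > main

Derivation:
After 1 (lastChild): form
After 2 (previousSibling): li
After 3 (nextSibling): form
After 4 (lastChild): form (no-op, stayed)
After 5 (previousSibling): li
After 6 (previousSibling): body
After 7 (nextSibling): li
After 8 (nextSibling): form
After 9 (parentNode): th
After 10 (firstChild): img
After 11 (firstChild): main
After 12 (previousSibling): main (no-op, stayed)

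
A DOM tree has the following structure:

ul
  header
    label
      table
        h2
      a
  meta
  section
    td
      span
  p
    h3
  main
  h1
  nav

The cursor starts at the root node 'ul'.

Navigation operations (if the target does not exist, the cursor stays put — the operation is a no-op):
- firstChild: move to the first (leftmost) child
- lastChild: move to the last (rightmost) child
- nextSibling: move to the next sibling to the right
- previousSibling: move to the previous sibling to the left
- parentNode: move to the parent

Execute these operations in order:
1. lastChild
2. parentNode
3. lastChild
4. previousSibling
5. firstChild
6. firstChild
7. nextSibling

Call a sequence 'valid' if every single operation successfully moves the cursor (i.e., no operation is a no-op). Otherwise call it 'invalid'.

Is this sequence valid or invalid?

Answer: invalid

Derivation:
After 1 (lastChild): nav
After 2 (parentNode): ul
After 3 (lastChild): nav
After 4 (previousSibling): h1
After 5 (firstChild): h1 (no-op, stayed)
After 6 (firstChild): h1 (no-op, stayed)
After 7 (nextSibling): nav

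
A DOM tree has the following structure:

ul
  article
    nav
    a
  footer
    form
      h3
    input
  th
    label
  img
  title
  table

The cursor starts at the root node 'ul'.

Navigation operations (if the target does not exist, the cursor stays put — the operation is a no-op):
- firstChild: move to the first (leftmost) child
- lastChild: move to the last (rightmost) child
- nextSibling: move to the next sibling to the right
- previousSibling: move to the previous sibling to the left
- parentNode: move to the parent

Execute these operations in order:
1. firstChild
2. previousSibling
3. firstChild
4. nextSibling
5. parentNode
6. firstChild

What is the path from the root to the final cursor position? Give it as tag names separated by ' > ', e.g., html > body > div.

Answer: ul > article > nav

Derivation:
After 1 (firstChild): article
After 2 (previousSibling): article (no-op, stayed)
After 3 (firstChild): nav
After 4 (nextSibling): a
After 5 (parentNode): article
After 6 (firstChild): nav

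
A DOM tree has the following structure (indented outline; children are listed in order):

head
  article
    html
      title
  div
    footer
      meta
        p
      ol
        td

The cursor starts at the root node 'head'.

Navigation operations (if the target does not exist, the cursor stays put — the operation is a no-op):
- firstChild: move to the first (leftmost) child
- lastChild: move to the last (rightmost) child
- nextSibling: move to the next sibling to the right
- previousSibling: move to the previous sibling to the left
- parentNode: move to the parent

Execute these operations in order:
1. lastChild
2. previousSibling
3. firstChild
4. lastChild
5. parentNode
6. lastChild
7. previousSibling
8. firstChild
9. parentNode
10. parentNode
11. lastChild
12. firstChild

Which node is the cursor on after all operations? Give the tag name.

After 1 (lastChild): div
After 2 (previousSibling): article
After 3 (firstChild): html
After 4 (lastChild): title
After 5 (parentNode): html
After 6 (lastChild): title
After 7 (previousSibling): title (no-op, stayed)
After 8 (firstChild): title (no-op, stayed)
After 9 (parentNode): html
After 10 (parentNode): article
After 11 (lastChild): html
After 12 (firstChild): title

Answer: title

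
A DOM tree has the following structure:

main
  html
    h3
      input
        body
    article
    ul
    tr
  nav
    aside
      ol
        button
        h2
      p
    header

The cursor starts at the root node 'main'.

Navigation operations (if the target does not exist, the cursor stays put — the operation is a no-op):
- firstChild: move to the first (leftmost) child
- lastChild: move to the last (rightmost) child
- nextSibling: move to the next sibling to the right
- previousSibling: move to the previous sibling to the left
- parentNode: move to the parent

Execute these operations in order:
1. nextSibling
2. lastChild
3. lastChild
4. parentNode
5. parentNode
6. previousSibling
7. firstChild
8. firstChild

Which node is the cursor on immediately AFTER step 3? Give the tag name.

Answer: header

Derivation:
After 1 (nextSibling): main (no-op, stayed)
After 2 (lastChild): nav
After 3 (lastChild): header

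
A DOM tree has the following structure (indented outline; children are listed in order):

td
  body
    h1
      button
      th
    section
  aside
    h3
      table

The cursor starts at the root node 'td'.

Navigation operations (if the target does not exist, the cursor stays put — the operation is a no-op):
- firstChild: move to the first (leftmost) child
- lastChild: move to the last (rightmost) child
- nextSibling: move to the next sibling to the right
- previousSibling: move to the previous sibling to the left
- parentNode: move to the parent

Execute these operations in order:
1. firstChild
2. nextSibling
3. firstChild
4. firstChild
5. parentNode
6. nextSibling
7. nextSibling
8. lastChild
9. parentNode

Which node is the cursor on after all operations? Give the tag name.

After 1 (firstChild): body
After 2 (nextSibling): aside
After 3 (firstChild): h3
After 4 (firstChild): table
After 5 (parentNode): h3
After 6 (nextSibling): h3 (no-op, stayed)
After 7 (nextSibling): h3 (no-op, stayed)
After 8 (lastChild): table
After 9 (parentNode): h3

Answer: h3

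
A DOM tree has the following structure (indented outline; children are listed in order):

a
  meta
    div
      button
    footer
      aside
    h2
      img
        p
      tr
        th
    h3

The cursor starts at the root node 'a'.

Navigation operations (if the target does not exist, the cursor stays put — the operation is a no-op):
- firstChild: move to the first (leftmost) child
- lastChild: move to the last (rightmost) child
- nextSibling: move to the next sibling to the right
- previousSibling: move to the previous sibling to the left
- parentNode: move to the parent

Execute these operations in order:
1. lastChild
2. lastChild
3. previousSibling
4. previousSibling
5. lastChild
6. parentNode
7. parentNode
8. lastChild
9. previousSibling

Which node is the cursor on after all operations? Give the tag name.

Answer: h2

Derivation:
After 1 (lastChild): meta
After 2 (lastChild): h3
After 3 (previousSibling): h2
After 4 (previousSibling): footer
After 5 (lastChild): aside
After 6 (parentNode): footer
After 7 (parentNode): meta
After 8 (lastChild): h3
After 9 (previousSibling): h2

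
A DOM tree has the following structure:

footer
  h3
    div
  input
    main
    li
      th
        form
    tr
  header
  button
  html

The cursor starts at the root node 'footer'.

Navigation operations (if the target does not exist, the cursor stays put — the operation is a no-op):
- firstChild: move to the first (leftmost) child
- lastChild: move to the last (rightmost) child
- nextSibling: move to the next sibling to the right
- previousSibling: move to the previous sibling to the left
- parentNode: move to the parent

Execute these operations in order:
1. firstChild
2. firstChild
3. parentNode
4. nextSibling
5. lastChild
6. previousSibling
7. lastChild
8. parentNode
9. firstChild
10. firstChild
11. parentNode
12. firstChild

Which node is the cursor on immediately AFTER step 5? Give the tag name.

After 1 (firstChild): h3
After 2 (firstChild): div
After 3 (parentNode): h3
After 4 (nextSibling): input
After 5 (lastChild): tr

Answer: tr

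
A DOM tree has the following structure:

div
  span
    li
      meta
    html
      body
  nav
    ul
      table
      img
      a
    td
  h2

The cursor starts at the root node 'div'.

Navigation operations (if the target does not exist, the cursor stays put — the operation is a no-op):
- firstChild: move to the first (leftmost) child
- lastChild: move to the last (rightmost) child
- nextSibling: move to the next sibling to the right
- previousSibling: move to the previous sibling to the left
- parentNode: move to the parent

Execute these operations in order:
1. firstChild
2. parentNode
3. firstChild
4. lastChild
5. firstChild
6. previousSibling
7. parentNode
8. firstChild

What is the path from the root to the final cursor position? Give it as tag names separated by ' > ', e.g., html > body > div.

After 1 (firstChild): span
After 2 (parentNode): div
After 3 (firstChild): span
After 4 (lastChild): html
After 5 (firstChild): body
After 6 (previousSibling): body (no-op, stayed)
After 7 (parentNode): html
After 8 (firstChild): body

Answer: div > span > html > body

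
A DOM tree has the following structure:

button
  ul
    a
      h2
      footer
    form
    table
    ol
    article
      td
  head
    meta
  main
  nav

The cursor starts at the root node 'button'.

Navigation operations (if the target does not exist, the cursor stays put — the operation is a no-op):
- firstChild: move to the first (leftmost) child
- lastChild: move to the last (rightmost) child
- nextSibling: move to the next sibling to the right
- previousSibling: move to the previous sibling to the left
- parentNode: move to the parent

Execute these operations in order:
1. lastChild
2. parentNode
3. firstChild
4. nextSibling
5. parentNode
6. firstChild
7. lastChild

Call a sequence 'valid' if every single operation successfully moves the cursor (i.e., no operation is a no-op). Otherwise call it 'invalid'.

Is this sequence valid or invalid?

After 1 (lastChild): nav
After 2 (parentNode): button
After 3 (firstChild): ul
After 4 (nextSibling): head
After 5 (parentNode): button
After 6 (firstChild): ul
After 7 (lastChild): article

Answer: valid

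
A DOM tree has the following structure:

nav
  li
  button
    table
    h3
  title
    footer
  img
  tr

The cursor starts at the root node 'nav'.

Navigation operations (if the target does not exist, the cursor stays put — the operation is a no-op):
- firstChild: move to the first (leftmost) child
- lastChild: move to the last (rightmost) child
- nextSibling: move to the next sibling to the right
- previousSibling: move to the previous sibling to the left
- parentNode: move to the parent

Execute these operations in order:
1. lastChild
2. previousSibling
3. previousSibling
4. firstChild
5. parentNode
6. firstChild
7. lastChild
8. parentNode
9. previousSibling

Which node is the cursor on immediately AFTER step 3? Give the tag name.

After 1 (lastChild): tr
After 2 (previousSibling): img
After 3 (previousSibling): title

Answer: title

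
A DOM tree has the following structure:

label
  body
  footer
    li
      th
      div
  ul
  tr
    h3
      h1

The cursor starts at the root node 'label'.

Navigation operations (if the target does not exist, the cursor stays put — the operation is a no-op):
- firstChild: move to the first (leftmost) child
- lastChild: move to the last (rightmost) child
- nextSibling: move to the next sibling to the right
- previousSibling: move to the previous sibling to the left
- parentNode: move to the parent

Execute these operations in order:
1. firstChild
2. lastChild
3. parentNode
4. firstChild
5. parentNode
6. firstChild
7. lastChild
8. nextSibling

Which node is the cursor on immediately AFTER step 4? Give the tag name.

After 1 (firstChild): body
After 2 (lastChild): body (no-op, stayed)
After 3 (parentNode): label
After 4 (firstChild): body

Answer: body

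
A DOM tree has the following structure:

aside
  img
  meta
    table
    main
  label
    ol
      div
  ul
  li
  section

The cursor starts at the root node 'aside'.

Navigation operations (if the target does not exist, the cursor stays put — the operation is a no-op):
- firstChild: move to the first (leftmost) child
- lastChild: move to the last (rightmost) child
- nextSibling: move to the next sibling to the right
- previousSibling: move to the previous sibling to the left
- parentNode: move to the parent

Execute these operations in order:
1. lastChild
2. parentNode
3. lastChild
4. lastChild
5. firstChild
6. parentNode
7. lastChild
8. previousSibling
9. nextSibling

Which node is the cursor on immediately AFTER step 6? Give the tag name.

After 1 (lastChild): section
After 2 (parentNode): aside
After 3 (lastChild): section
After 4 (lastChild): section (no-op, stayed)
After 5 (firstChild): section (no-op, stayed)
After 6 (parentNode): aside

Answer: aside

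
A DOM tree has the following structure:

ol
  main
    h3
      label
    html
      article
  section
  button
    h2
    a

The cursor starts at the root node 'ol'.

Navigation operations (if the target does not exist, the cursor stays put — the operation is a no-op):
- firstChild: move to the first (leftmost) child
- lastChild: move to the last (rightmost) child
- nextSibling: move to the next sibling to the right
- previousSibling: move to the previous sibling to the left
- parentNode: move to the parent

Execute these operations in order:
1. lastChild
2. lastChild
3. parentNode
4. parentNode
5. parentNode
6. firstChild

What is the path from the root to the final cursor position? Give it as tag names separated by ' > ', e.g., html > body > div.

Answer: ol > main

Derivation:
After 1 (lastChild): button
After 2 (lastChild): a
After 3 (parentNode): button
After 4 (parentNode): ol
After 5 (parentNode): ol (no-op, stayed)
After 6 (firstChild): main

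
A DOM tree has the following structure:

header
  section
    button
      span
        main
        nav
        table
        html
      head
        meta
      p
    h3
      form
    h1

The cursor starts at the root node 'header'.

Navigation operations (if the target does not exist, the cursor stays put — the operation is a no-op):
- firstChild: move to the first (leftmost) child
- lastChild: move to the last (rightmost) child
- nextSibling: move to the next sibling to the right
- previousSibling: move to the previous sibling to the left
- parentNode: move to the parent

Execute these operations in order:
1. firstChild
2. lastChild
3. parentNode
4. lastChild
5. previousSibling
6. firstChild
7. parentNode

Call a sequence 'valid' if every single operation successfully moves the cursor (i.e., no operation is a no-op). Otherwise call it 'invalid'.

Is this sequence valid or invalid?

After 1 (firstChild): section
After 2 (lastChild): h1
After 3 (parentNode): section
After 4 (lastChild): h1
After 5 (previousSibling): h3
After 6 (firstChild): form
After 7 (parentNode): h3

Answer: valid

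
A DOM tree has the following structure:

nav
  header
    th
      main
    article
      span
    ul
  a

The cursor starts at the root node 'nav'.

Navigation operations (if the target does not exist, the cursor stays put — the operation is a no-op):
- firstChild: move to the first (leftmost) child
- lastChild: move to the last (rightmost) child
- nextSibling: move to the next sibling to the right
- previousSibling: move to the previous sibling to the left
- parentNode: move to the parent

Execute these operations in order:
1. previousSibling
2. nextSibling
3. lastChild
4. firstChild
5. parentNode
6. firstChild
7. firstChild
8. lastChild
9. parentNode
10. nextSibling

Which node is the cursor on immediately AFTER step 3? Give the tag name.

Answer: a

Derivation:
After 1 (previousSibling): nav (no-op, stayed)
After 2 (nextSibling): nav (no-op, stayed)
After 3 (lastChild): a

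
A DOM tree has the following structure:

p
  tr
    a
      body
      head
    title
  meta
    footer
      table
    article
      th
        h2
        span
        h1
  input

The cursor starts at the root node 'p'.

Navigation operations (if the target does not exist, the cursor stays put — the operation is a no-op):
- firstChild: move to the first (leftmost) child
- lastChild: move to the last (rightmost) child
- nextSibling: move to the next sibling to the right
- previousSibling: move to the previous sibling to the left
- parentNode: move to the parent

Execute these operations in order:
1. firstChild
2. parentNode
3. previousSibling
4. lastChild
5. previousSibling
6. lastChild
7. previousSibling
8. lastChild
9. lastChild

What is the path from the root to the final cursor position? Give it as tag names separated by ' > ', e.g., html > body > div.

After 1 (firstChild): tr
After 2 (parentNode): p
After 3 (previousSibling): p (no-op, stayed)
After 4 (lastChild): input
After 5 (previousSibling): meta
After 6 (lastChild): article
After 7 (previousSibling): footer
After 8 (lastChild): table
After 9 (lastChild): table (no-op, stayed)

Answer: p > meta > footer > table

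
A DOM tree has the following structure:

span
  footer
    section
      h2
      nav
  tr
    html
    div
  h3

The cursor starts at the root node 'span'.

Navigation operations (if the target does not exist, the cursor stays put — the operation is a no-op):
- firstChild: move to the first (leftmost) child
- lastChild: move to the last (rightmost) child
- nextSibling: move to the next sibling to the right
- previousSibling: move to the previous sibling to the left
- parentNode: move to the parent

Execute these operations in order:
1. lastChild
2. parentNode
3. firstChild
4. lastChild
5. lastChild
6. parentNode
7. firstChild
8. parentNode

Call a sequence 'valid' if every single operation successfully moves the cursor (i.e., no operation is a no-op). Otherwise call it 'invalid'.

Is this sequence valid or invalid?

Answer: valid

Derivation:
After 1 (lastChild): h3
After 2 (parentNode): span
After 3 (firstChild): footer
After 4 (lastChild): section
After 5 (lastChild): nav
After 6 (parentNode): section
After 7 (firstChild): h2
After 8 (parentNode): section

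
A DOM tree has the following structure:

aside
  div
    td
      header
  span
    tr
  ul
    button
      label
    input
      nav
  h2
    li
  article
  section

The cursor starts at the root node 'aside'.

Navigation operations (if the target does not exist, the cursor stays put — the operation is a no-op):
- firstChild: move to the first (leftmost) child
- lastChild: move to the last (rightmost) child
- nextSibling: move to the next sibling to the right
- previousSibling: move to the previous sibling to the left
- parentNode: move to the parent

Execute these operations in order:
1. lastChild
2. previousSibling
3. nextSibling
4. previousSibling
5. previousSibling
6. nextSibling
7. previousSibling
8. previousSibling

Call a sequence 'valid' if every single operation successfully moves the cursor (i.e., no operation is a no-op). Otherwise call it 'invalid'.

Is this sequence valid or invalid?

After 1 (lastChild): section
After 2 (previousSibling): article
After 3 (nextSibling): section
After 4 (previousSibling): article
After 5 (previousSibling): h2
After 6 (nextSibling): article
After 7 (previousSibling): h2
After 8 (previousSibling): ul

Answer: valid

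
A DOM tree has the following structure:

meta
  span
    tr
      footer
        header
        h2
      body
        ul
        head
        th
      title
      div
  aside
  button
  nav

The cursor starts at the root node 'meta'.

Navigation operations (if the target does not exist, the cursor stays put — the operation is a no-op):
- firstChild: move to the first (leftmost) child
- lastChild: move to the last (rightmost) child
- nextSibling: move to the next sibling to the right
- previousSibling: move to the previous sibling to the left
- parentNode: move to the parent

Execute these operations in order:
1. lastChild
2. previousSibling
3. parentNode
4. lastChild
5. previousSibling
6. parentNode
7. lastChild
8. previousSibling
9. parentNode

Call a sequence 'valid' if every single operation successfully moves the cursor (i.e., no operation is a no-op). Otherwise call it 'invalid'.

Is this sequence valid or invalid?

After 1 (lastChild): nav
After 2 (previousSibling): button
After 3 (parentNode): meta
After 4 (lastChild): nav
After 5 (previousSibling): button
After 6 (parentNode): meta
After 7 (lastChild): nav
After 8 (previousSibling): button
After 9 (parentNode): meta

Answer: valid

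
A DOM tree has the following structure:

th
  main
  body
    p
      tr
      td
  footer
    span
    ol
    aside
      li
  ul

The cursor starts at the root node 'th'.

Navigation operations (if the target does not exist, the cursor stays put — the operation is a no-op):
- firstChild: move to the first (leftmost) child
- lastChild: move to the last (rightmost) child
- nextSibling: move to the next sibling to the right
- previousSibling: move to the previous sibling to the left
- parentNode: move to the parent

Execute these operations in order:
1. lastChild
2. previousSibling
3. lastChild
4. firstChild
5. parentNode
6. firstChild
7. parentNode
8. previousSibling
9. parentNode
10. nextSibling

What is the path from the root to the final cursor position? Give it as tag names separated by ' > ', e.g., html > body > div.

After 1 (lastChild): ul
After 2 (previousSibling): footer
After 3 (lastChild): aside
After 4 (firstChild): li
After 5 (parentNode): aside
After 6 (firstChild): li
After 7 (parentNode): aside
After 8 (previousSibling): ol
After 9 (parentNode): footer
After 10 (nextSibling): ul

Answer: th > ul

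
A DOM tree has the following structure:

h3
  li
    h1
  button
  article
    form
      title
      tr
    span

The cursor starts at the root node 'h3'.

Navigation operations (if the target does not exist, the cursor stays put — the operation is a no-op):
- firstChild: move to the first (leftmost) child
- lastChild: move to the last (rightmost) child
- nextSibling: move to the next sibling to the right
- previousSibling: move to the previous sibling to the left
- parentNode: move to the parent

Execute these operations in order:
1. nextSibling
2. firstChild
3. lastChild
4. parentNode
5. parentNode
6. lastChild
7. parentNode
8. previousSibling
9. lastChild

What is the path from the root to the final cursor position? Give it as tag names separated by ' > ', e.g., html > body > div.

After 1 (nextSibling): h3 (no-op, stayed)
After 2 (firstChild): li
After 3 (lastChild): h1
After 4 (parentNode): li
After 5 (parentNode): h3
After 6 (lastChild): article
After 7 (parentNode): h3
After 8 (previousSibling): h3 (no-op, stayed)
After 9 (lastChild): article

Answer: h3 > article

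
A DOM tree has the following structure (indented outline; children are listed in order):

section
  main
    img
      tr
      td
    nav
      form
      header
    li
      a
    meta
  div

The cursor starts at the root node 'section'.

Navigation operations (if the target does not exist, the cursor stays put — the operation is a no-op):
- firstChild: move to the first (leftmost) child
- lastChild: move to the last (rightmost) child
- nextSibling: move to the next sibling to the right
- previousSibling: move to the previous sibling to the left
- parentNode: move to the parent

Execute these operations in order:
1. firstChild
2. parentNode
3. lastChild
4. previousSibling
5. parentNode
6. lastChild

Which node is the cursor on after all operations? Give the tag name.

Answer: div

Derivation:
After 1 (firstChild): main
After 2 (parentNode): section
After 3 (lastChild): div
After 4 (previousSibling): main
After 5 (parentNode): section
After 6 (lastChild): div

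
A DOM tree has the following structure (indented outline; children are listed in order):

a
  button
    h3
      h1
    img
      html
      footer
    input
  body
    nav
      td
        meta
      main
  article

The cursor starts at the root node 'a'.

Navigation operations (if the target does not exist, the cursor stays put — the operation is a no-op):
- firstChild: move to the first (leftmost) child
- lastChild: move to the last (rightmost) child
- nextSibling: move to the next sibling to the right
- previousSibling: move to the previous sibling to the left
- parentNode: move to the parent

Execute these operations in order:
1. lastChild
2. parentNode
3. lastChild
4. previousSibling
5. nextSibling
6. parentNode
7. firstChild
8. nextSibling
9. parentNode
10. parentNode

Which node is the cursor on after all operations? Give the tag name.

After 1 (lastChild): article
After 2 (parentNode): a
After 3 (lastChild): article
After 4 (previousSibling): body
After 5 (nextSibling): article
After 6 (parentNode): a
After 7 (firstChild): button
After 8 (nextSibling): body
After 9 (parentNode): a
After 10 (parentNode): a (no-op, stayed)

Answer: a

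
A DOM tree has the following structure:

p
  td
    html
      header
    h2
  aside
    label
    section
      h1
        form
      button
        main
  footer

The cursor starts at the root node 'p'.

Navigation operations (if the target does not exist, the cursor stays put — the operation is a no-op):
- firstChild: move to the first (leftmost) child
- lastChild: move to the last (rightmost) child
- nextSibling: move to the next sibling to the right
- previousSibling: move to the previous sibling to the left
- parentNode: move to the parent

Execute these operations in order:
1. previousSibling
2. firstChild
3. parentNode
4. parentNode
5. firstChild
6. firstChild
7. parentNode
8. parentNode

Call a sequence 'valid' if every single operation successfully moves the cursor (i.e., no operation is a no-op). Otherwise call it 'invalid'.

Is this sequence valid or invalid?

After 1 (previousSibling): p (no-op, stayed)
After 2 (firstChild): td
After 3 (parentNode): p
After 4 (parentNode): p (no-op, stayed)
After 5 (firstChild): td
After 6 (firstChild): html
After 7 (parentNode): td
After 8 (parentNode): p

Answer: invalid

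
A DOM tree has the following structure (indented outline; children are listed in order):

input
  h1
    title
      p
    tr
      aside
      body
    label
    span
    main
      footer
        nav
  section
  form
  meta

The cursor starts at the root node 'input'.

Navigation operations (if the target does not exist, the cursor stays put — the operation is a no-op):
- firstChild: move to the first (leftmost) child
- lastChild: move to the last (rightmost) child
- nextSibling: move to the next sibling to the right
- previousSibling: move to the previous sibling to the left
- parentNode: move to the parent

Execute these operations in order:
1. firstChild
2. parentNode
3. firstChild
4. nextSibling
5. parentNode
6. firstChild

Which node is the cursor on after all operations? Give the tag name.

After 1 (firstChild): h1
After 2 (parentNode): input
After 3 (firstChild): h1
After 4 (nextSibling): section
After 5 (parentNode): input
After 6 (firstChild): h1

Answer: h1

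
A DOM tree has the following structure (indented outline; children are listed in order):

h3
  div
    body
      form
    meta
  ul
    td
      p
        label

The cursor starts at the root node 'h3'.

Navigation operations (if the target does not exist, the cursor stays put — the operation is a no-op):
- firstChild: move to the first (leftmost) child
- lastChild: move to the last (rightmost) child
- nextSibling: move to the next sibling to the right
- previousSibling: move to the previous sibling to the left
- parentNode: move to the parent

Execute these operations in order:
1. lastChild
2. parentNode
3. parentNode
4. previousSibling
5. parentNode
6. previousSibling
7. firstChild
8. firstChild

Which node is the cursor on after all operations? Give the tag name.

Answer: body

Derivation:
After 1 (lastChild): ul
After 2 (parentNode): h3
After 3 (parentNode): h3 (no-op, stayed)
After 4 (previousSibling): h3 (no-op, stayed)
After 5 (parentNode): h3 (no-op, stayed)
After 6 (previousSibling): h3 (no-op, stayed)
After 7 (firstChild): div
After 8 (firstChild): body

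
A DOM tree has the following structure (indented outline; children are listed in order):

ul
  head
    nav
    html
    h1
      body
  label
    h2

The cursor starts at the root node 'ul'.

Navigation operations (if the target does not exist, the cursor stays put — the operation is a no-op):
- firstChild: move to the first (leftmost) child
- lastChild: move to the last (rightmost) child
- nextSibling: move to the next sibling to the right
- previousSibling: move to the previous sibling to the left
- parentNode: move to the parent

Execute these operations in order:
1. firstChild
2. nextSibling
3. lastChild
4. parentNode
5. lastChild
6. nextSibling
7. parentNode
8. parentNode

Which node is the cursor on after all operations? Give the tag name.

Answer: ul

Derivation:
After 1 (firstChild): head
After 2 (nextSibling): label
After 3 (lastChild): h2
After 4 (parentNode): label
After 5 (lastChild): h2
After 6 (nextSibling): h2 (no-op, stayed)
After 7 (parentNode): label
After 8 (parentNode): ul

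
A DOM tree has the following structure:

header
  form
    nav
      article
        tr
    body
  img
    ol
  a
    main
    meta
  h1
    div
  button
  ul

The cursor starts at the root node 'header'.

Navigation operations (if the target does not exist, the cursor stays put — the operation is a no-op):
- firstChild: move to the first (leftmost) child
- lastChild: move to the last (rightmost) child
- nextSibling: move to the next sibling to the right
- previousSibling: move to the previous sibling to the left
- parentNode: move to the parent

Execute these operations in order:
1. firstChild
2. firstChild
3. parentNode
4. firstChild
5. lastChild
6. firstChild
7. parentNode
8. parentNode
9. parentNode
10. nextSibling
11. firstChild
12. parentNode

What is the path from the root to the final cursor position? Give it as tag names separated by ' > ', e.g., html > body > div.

Answer: header > img

Derivation:
After 1 (firstChild): form
After 2 (firstChild): nav
After 3 (parentNode): form
After 4 (firstChild): nav
After 5 (lastChild): article
After 6 (firstChild): tr
After 7 (parentNode): article
After 8 (parentNode): nav
After 9 (parentNode): form
After 10 (nextSibling): img
After 11 (firstChild): ol
After 12 (parentNode): img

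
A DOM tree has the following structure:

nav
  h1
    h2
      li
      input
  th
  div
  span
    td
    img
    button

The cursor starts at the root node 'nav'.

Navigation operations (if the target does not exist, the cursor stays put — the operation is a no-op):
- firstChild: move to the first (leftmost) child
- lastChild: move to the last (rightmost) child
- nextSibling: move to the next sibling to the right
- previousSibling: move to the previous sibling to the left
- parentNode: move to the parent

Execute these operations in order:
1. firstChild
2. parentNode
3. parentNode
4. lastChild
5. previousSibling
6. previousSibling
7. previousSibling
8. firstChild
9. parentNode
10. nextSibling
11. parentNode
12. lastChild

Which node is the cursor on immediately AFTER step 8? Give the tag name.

After 1 (firstChild): h1
After 2 (parentNode): nav
After 3 (parentNode): nav (no-op, stayed)
After 4 (lastChild): span
After 5 (previousSibling): div
After 6 (previousSibling): th
After 7 (previousSibling): h1
After 8 (firstChild): h2

Answer: h2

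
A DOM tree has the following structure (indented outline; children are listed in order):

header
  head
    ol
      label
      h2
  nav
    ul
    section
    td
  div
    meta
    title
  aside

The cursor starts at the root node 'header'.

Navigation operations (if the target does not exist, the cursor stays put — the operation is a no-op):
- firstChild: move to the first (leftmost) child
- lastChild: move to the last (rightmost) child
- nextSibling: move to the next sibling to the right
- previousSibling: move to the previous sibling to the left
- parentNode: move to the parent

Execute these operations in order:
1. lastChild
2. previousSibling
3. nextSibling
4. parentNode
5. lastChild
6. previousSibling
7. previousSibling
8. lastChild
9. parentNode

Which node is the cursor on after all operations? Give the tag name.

Answer: nav

Derivation:
After 1 (lastChild): aside
After 2 (previousSibling): div
After 3 (nextSibling): aside
After 4 (parentNode): header
After 5 (lastChild): aside
After 6 (previousSibling): div
After 7 (previousSibling): nav
After 8 (lastChild): td
After 9 (parentNode): nav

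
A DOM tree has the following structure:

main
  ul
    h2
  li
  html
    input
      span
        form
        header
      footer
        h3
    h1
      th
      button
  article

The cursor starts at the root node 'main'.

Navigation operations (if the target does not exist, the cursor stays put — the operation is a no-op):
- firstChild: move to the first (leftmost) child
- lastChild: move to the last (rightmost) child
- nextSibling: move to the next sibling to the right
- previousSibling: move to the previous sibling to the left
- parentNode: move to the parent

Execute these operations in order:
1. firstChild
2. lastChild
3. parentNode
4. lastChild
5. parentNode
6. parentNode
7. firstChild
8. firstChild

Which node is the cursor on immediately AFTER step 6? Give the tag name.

Answer: main

Derivation:
After 1 (firstChild): ul
After 2 (lastChild): h2
After 3 (parentNode): ul
After 4 (lastChild): h2
After 5 (parentNode): ul
After 6 (parentNode): main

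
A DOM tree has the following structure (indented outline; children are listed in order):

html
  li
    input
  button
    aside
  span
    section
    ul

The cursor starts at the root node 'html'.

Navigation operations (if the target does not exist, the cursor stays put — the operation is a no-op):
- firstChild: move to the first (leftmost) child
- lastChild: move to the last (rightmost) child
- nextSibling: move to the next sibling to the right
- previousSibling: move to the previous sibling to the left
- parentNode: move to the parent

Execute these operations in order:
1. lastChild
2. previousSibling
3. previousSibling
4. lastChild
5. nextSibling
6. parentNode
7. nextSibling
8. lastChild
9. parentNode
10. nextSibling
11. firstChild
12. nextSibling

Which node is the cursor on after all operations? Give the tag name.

Answer: ul

Derivation:
After 1 (lastChild): span
After 2 (previousSibling): button
After 3 (previousSibling): li
After 4 (lastChild): input
After 5 (nextSibling): input (no-op, stayed)
After 6 (parentNode): li
After 7 (nextSibling): button
After 8 (lastChild): aside
After 9 (parentNode): button
After 10 (nextSibling): span
After 11 (firstChild): section
After 12 (nextSibling): ul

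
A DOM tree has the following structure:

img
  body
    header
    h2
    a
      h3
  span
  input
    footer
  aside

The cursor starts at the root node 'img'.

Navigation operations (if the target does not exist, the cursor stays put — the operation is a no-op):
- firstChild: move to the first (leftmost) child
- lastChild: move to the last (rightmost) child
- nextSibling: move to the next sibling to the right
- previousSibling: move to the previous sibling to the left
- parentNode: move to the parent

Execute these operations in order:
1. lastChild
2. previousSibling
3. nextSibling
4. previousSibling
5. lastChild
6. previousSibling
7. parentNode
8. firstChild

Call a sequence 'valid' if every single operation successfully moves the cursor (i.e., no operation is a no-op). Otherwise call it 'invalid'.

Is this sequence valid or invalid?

Answer: invalid

Derivation:
After 1 (lastChild): aside
After 2 (previousSibling): input
After 3 (nextSibling): aside
After 4 (previousSibling): input
After 5 (lastChild): footer
After 6 (previousSibling): footer (no-op, stayed)
After 7 (parentNode): input
After 8 (firstChild): footer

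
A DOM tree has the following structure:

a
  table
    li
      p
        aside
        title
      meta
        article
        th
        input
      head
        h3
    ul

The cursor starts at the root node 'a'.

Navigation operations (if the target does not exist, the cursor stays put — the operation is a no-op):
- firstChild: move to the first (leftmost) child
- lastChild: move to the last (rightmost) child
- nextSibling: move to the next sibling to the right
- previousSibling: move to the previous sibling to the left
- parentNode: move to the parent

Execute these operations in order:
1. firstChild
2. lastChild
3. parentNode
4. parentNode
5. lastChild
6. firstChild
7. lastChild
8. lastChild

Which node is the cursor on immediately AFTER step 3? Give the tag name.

Answer: table

Derivation:
After 1 (firstChild): table
After 2 (lastChild): ul
After 3 (parentNode): table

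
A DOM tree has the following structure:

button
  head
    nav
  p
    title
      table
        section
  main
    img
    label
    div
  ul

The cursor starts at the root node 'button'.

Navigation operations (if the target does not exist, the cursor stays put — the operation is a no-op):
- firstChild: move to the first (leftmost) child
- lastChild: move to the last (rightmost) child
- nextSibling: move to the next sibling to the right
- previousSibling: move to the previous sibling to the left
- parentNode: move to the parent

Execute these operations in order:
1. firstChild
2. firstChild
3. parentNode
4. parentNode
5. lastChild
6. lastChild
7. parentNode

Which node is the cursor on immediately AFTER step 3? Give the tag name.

After 1 (firstChild): head
After 2 (firstChild): nav
After 3 (parentNode): head

Answer: head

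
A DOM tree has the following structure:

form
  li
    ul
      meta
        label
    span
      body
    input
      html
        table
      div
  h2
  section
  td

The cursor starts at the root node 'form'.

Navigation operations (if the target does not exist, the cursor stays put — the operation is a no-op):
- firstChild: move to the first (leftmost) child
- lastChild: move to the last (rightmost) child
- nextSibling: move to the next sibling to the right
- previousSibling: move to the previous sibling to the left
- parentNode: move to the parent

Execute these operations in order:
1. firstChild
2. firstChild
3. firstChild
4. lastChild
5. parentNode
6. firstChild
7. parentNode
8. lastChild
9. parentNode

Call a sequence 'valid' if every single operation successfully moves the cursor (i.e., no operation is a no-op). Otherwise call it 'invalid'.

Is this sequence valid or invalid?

Answer: valid

Derivation:
After 1 (firstChild): li
After 2 (firstChild): ul
After 3 (firstChild): meta
After 4 (lastChild): label
After 5 (parentNode): meta
After 6 (firstChild): label
After 7 (parentNode): meta
After 8 (lastChild): label
After 9 (parentNode): meta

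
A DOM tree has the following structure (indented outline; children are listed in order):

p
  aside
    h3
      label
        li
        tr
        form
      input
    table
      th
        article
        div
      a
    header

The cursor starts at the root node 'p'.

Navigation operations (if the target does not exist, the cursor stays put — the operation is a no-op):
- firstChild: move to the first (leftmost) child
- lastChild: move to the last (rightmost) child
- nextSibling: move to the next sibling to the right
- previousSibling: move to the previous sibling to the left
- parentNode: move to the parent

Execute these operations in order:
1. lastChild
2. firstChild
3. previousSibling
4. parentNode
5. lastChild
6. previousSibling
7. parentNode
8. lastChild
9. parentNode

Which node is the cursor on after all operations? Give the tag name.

Answer: aside

Derivation:
After 1 (lastChild): aside
After 2 (firstChild): h3
After 3 (previousSibling): h3 (no-op, stayed)
After 4 (parentNode): aside
After 5 (lastChild): header
After 6 (previousSibling): table
After 7 (parentNode): aside
After 8 (lastChild): header
After 9 (parentNode): aside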